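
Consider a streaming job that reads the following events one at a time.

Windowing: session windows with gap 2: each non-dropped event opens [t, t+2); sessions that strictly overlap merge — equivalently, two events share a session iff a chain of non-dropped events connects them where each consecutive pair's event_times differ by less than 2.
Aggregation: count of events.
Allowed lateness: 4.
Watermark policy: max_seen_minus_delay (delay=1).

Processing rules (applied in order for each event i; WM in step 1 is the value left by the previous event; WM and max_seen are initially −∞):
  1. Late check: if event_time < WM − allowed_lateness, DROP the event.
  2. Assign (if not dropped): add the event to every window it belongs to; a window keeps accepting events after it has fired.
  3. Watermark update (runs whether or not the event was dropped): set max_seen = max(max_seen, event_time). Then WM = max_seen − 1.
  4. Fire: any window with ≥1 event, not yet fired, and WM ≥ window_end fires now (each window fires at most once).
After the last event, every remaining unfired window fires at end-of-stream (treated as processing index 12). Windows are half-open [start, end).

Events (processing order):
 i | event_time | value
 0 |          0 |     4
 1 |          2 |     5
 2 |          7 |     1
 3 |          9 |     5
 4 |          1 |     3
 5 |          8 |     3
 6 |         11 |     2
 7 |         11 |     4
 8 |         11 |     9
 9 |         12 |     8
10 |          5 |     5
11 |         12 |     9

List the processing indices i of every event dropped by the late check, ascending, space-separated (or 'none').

i=0 t=0 v=4: → [0,2); WM=-1
i=1 t=2 v=5: → [2,4); WM=1
i=2 t=7 v=1: → [7,9); WM=6
i=3 t=9 v=5: → [9,11); WM=8
i=4 t=1 v=3: DROP (t<8-4); WM=8
i=5 t=8 v=3: → [7,11); WM=8
i=6 t=11 v=2: → [11,13); WM=10
i=7 t=11 v=4: → [11,13); WM=10
i=8 t=11 v=9: → [11,13); WM=10
i=9 t=12 v=8: → [11,14); WM=11
i=10 t=5 v=5: DROP (t<11-4); WM=11
i=11 t=12 v=9: → [11,14); WM=11

4 10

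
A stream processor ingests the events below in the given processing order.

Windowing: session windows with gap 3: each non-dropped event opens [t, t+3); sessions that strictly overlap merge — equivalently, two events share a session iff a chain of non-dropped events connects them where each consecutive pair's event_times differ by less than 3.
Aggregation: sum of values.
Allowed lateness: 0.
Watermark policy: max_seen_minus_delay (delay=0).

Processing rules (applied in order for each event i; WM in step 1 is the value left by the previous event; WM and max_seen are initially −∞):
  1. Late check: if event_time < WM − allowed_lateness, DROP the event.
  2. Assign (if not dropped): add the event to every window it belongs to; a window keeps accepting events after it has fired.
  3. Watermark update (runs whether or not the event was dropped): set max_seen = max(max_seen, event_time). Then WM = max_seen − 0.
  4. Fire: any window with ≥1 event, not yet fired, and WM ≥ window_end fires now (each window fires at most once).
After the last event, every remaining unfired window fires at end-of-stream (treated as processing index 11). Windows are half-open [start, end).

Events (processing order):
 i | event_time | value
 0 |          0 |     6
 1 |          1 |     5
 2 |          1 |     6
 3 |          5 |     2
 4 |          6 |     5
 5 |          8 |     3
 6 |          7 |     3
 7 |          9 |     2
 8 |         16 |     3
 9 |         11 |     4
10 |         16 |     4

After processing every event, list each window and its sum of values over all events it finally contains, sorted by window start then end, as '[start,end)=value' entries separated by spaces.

i=0 t=0 v=6: → [0,3); WM=0
i=1 t=1 v=5: → [0,4); WM=1
i=2 t=1 v=6: → [0,4); WM=1
i=3 t=5 v=2: → [5,8); WM=5
i=4 t=6 v=5: → [5,9); WM=6
i=5 t=8 v=3: → [5,11); WM=8
i=6 t=7 v=3: DROP (t<8-0); WM=8
i=7 t=9 v=2: → [5,12); WM=9
i=8 t=16 v=3: → [16,19); WM=16
i=9 t=11 v=4: DROP (t<16-0); WM=16
i=10 t=16 v=4: → [16,19); WM=16

[0,4)=17 [5,12)=12 [16,19)=7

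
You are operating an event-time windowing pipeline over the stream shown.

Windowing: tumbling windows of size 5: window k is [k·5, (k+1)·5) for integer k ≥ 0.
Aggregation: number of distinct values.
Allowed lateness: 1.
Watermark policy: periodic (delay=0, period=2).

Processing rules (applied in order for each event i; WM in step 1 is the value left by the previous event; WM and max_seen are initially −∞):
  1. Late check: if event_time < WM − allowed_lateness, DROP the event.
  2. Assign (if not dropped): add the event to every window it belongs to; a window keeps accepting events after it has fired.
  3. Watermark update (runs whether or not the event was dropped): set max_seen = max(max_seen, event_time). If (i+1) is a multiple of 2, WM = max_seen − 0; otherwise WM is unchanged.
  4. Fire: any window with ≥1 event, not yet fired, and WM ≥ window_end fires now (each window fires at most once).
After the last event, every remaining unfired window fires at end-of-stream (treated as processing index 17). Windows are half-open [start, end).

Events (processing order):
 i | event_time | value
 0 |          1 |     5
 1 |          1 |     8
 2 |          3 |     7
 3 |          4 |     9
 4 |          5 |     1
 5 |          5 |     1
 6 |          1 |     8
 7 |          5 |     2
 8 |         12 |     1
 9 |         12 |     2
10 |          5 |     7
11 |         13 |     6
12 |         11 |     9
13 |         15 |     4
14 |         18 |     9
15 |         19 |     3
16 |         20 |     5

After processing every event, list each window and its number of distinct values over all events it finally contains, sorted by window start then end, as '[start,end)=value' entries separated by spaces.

i=0 t=1 v=5: → [0,5); WM=−∞
i=1 t=1 v=8: → [0,5); WM=1
i=2 t=3 v=7: → [0,5); WM=1
i=3 t=4 v=9: → [0,5); WM=4
i=4 t=5 v=1: → [5,10); WM=4
i=5 t=5 v=1: → [5,10); WM=5; [0,5) fires=4
i=6 t=1 v=8: DROP (t<5-1); WM=5
i=7 t=5 v=2: → [5,10); WM=5
i=8 t=12 v=1: → [10,15); WM=5
i=9 t=12 v=2: → [10,15); WM=12; [5,10) fires=2
i=10 t=5 v=7: DROP (t<12-1); WM=12
i=11 t=13 v=6: → [10,15); WM=13
i=12 t=11 v=9: DROP (t<13-1); WM=13
i=13 t=15 v=4: → [15,20); WM=15; [10,15) fires=3
i=14 t=18 v=9: → [15,20); WM=15
i=15 t=19 v=3: → [15,20); WM=19
i=16 t=20 v=5: → [20,25); WM=19

[0,5)=4 [5,10)=2 [10,15)=3 [15,20)=3 [20,25)=1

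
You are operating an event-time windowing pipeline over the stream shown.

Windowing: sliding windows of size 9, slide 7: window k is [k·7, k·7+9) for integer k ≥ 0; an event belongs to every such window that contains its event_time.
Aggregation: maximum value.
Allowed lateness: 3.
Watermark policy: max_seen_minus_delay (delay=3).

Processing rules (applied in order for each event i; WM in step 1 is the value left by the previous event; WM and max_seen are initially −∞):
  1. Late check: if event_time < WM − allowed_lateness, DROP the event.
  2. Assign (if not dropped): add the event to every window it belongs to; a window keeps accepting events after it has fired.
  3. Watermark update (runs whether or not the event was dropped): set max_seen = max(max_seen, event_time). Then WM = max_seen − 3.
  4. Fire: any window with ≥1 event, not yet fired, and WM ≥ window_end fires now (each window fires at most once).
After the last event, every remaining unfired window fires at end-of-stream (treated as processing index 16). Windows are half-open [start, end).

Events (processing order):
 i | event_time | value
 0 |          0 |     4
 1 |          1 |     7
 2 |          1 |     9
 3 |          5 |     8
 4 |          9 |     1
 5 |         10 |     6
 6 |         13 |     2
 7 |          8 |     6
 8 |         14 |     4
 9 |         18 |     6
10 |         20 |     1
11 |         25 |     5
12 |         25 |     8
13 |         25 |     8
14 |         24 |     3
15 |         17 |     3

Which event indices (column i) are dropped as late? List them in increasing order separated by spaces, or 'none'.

i=0 t=0 v=4: → [0,9); WM=-3
i=1 t=1 v=7: → [0,9); WM=-2
i=2 t=1 v=9: → [0,9); WM=-2
i=3 t=5 v=8: → [0,9); WM=2
i=4 t=9 v=1: → [7,16); WM=6
i=5 t=10 v=6: → [7,16); WM=7
i=6 t=13 v=2: → [7,16); WM=10; [0,9) fires=9
i=7 t=8 v=6: → [7,16),[0,9); WM=10
i=8 t=14 v=4: → [14,23),[7,16); WM=11
i=9 t=18 v=6: → [14,23); WM=15
i=10 t=20 v=1: → [14,23); WM=17; [7,16) fires=6
i=11 t=25 v=5: → [21,30); WM=22
i=12 t=25 v=8: → [21,30); WM=22
i=13 t=25 v=8: → [21,30); WM=22
i=14 t=24 v=3: → [21,30); WM=22
i=15 t=17 v=3: DROP (t<22-3); WM=22

15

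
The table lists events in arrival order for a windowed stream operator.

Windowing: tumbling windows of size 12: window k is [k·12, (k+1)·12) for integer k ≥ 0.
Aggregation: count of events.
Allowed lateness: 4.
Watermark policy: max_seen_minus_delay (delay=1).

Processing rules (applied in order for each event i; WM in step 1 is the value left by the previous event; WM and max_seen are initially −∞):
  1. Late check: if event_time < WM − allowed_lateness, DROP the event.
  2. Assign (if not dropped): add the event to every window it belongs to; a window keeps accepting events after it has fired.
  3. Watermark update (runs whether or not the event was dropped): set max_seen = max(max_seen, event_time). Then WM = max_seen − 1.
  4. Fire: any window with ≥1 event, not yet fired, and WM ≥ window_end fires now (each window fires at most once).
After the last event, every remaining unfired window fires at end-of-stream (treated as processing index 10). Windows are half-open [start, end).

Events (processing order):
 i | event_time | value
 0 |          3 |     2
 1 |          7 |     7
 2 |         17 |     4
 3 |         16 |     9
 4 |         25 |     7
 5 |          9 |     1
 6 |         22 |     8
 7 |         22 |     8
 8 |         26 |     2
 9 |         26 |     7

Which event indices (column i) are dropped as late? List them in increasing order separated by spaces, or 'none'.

i=0 t=3 v=2: → [0,12); WM=2
i=1 t=7 v=7: → [0,12); WM=6
i=2 t=17 v=4: → [12,24); WM=16; [0,12) fires=2
i=3 t=16 v=9: → [12,24); WM=16
i=4 t=25 v=7: → [24,36); WM=24; [12,24) fires=2
i=5 t=9 v=1: DROP (t<24-4); WM=24
i=6 t=22 v=8: → [12,24); WM=24
i=7 t=22 v=8: → [12,24); WM=24
i=8 t=26 v=2: → [24,36); WM=25
i=9 t=26 v=7: → [24,36); WM=25

5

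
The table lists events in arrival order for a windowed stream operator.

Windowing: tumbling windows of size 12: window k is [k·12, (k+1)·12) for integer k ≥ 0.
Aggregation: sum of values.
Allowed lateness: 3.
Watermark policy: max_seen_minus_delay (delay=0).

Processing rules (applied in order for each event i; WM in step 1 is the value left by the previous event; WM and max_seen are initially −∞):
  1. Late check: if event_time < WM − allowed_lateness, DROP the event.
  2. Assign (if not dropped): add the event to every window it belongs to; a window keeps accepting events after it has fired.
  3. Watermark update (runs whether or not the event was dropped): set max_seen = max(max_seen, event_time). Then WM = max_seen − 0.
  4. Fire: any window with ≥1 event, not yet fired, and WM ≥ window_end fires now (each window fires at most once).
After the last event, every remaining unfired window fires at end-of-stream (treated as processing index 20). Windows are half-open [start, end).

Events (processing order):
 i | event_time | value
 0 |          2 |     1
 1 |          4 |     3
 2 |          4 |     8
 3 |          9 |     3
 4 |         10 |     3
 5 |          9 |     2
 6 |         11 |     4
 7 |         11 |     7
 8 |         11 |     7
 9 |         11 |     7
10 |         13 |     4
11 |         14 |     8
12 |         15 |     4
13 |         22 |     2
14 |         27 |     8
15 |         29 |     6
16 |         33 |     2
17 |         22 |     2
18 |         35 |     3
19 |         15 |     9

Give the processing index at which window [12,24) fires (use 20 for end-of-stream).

14

i=0 t=2 v=1: → [0,12); WM=2
i=1 t=4 v=3: → [0,12); WM=4
i=2 t=4 v=8: → [0,12); WM=4
i=3 t=9 v=3: → [0,12); WM=9
i=4 t=10 v=3: → [0,12); WM=10
i=5 t=9 v=2: → [0,12); WM=10
i=6 t=11 v=4: → [0,12); WM=11
i=7 t=11 v=7: → [0,12); WM=11
i=8 t=11 v=7: → [0,12); WM=11
i=9 t=11 v=7: → [0,12); WM=11
i=10 t=13 v=4: → [12,24); WM=13; [0,12) fires=45
i=11 t=14 v=8: → [12,24); WM=14
i=12 t=15 v=4: → [12,24); WM=15
i=13 t=22 v=2: → [12,24); WM=22
i=14 t=27 v=8: → [24,36); WM=27; [12,24) fires=18
i=15 t=29 v=6: → [24,36); WM=29
i=16 t=33 v=2: → [24,36); WM=33
i=17 t=22 v=2: DROP (t<33-3); WM=33
i=18 t=35 v=3: → [24,36); WM=35
i=19 t=15 v=9: DROP (t<35-3); WM=35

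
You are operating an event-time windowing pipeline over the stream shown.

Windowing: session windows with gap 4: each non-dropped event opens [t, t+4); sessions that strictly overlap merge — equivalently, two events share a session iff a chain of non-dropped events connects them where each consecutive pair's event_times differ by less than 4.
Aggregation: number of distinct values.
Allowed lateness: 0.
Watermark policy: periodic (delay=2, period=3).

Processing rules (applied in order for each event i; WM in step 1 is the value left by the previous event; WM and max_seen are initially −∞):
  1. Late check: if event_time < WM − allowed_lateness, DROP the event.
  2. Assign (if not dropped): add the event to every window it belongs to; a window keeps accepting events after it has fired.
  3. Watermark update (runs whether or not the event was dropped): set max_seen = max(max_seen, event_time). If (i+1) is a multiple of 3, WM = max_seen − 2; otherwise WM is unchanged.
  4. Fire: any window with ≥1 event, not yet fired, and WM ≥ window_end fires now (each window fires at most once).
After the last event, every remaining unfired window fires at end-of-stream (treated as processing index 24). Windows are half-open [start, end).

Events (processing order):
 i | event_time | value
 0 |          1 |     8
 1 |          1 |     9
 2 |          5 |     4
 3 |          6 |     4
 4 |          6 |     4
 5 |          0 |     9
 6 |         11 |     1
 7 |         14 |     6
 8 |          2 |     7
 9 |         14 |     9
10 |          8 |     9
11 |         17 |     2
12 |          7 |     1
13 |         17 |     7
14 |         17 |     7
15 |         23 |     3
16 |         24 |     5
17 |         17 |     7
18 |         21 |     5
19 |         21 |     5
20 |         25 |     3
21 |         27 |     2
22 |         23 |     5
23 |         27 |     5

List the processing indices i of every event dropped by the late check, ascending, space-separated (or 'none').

i=0 t=1 v=8: → [1,5); WM=−∞
i=1 t=1 v=9: → [1,5); WM=−∞
i=2 t=5 v=4: → [5,9); WM=3
i=3 t=6 v=4: → [5,10); WM=3
i=4 t=6 v=4: → [5,10); WM=3
i=5 t=0 v=9: DROP (t<3-0); WM=4
i=6 t=11 v=1: → [11,15); WM=4
i=7 t=14 v=6: → [11,18); WM=4
i=8 t=2 v=7: DROP (t<4-0); WM=12
i=9 t=14 v=9: → [11,18); WM=12
i=10 t=8 v=9: DROP (t<12-0); WM=12
i=11 t=17 v=2: → [11,21); WM=15
i=12 t=7 v=1: DROP (t<15-0); WM=15
i=13 t=17 v=7: → [11,21); WM=15
i=14 t=17 v=7: → [11,21); WM=15
i=15 t=23 v=3: → [23,27); WM=15
i=16 t=24 v=5: → [23,28); WM=15
i=17 t=17 v=7: → [11,21); WM=22
i=18 t=21 v=5: DROP (t<22-0); WM=22
i=19 t=21 v=5: DROP (t<22-0); WM=22
i=20 t=25 v=3: → [23,29); WM=23
i=21 t=27 v=2: → [23,31); WM=23
i=22 t=23 v=5: → [23,31); WM=23
i=23 t=27 v=5: → [23,31); WM=25

5 8 10 12 18 19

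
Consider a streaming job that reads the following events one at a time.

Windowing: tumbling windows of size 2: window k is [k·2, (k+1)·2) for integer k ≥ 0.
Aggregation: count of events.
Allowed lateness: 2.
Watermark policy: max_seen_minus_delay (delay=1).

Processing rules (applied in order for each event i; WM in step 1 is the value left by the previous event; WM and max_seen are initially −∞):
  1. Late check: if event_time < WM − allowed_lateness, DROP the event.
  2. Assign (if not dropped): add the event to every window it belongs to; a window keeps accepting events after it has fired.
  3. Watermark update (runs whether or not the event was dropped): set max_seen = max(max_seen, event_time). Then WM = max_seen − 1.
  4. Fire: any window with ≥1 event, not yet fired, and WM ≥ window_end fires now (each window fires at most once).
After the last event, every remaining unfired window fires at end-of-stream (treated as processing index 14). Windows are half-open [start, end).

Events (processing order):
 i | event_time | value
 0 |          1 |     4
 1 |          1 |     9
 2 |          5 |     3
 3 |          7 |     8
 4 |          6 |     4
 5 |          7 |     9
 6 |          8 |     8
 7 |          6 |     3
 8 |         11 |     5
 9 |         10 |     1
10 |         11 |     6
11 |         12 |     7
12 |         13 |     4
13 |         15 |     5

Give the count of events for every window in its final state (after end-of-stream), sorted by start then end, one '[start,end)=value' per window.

i=0 t=1 v=4: → [0,2); WM=0
i=1 t=1 v=9: → [0,2); WM=0
i=2 t=5 v=3: → [4,6); WM=4; [0,2) fires=2
i=3 t=7 v=8: → [6,8); WM=6; [4,6) fires=1
i=4 t=6 v=4: → [6,8); WM=6
i=5 t=7 v=9: → [6,8); WM=6
i=6 t=8 v=8: → [8,10); WM=7
i=7 t=6 v=3: → [6,8); WM=7
i=8 t=11 v=5: → [10,12); WM=10; [6,8) fires=4 [8,10) fires=1
i=9 t=10 v=1: → [10,12); WM=10
i=10 t=11 v=6: → [10,12); WM=10
i=11 t=12 v=7: → [12,14); WM=11
i=12 t=13 v=4: → [12,14); WM=12; [10,12) fires=3
i=13 t=15 v=5: → [14,16); WM=14; [12,14) fires=2

[0,2)=2 [4,6)=1 [6,8)=4 [8,10)=1 [10,12)=3 [12,14)=2 [14,16)=1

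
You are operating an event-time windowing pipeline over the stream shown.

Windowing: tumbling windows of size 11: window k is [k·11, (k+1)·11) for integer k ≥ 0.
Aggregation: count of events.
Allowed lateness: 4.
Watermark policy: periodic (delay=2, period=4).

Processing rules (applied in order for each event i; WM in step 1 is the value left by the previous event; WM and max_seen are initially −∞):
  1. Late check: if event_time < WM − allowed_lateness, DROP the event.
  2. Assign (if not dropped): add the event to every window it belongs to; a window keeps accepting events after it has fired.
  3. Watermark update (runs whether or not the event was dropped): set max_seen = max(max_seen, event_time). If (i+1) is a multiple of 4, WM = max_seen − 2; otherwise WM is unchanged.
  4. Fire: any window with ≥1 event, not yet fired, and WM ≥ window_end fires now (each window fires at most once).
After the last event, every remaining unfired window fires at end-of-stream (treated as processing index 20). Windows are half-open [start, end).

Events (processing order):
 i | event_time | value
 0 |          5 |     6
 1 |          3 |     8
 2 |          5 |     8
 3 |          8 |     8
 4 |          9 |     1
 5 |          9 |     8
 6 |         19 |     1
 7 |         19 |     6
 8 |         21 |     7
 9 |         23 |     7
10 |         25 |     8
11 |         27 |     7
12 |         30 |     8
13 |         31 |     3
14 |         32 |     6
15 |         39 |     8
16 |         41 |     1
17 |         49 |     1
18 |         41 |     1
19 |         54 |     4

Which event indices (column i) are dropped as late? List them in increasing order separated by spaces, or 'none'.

i=0 t=5 v=6: → [0,11); WM=−∞
i=1 t=3 v=8: → [0,11); WM=−∞
i=2 t=5 v=8: → [0,11); WM=−∞
i=3 t=8 v=8: → [0,11); WM=6
i=4 t=9 v=1: → [0,11); WM=6
i=5 t=9 v=8: → [0,11); WM=6
i=6 t=19 v=1: → [11,22); WM=6
i=7 t=19 v=6: → [11,22); WM=17; [0,11) fires=6
i=8 t=21 v=7: → [11,22); WM=17
i=9 t=23 v=7: → [22,33); WM=17
i=10 t=25 v=8: → [22,33); WM=17
i=11 t=27 v=7: → [22,33); WM=25; [11,22) fires=3
i=12 t=30 v=8: → [22,33); WM=25
i=13 t=31 v=3: → [22,33); WM=25
i=14 t=32 v=6: → [22,33); WM=25
i=15 t=39 v=8: → [33,44); WM=37; [22,33) fires=6
i=16 t=41 v=1: → [33,44); WM=37
i=17 t=49 v=1: → [44,55); WM=37
i=18 t=41 v=1: → [33,44); WM=37
i=19 t=54 v=4: → [44,55); WM=52; [33,44) fires=3

none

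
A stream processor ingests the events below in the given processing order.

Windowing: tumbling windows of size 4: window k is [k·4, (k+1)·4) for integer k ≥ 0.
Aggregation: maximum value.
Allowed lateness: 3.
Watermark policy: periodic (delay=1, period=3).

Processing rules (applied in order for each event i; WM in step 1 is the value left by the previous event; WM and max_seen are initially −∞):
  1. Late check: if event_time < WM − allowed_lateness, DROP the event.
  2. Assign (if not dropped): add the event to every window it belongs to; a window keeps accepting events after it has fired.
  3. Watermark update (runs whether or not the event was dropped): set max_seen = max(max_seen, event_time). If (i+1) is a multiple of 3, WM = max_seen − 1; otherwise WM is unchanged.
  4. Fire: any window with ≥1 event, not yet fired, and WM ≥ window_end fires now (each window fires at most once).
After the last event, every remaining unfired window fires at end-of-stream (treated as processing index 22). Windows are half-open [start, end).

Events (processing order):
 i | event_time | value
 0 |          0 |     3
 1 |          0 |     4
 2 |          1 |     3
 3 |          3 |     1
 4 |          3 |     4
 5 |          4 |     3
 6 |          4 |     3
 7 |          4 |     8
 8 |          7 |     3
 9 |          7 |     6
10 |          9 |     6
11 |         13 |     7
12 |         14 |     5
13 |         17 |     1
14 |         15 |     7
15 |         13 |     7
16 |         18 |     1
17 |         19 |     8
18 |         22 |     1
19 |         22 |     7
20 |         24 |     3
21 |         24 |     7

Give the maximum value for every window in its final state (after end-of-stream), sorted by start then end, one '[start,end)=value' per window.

i=0 t=0 v=3: → [0,4); WM=−∞
i=1 t=0 v=4: → [0,4); WM=−∞
i=2 t=1 v=3: → [0,4); WM=0
i=3 t=3 v=1: → [0,4); WM=0
i=4 t=3 v=4: → [0,4); WM=0
i=5 t=4 v=3: → [4,8); WM=3
i=6 t=4 v=3: → [4,8); WM=3
i=7 t=4 v=8: → [4,8); WM=3
i=8 t=7 v=3: → [4,8); WM=6; [0,4) fires=4
i=9 t=7 v=6: → [4,8); WM=6
i=10 t=9 v=6: → [8,12); WM=6
i=11 t=13 v=7: → [12,16); WM=12; [4,8) fires=8 [8,12) fires=6
i=12 t=14 v=5: → [12,16); WM=12
i=13 t=17 v=1: → [16,20); WM=12
i=14 t=15 v=7: → [12,16); WM=16; [12,16) fires=7
i=15 t=13 v=7: → [12,16); WM=16
i=16 t=18 v=1: → [16,20); WM=16
i=17 t=19 v=8: → [16,20); WM=18
i=18 t=22 v=1: → [20,24); WM=18
i=19 t=22 v=7: → [20,24); WM=18
i=20 t=24 v=3: → [24,28); WM=23; [16,20) fires=8
i=21 t=24 v=7: → [24,28); WM=23

[0,4)=4 [4,8)=8 [8,12)=6 [12,16)=7 [16,20)=8 [20,24)=7 [24,28)=7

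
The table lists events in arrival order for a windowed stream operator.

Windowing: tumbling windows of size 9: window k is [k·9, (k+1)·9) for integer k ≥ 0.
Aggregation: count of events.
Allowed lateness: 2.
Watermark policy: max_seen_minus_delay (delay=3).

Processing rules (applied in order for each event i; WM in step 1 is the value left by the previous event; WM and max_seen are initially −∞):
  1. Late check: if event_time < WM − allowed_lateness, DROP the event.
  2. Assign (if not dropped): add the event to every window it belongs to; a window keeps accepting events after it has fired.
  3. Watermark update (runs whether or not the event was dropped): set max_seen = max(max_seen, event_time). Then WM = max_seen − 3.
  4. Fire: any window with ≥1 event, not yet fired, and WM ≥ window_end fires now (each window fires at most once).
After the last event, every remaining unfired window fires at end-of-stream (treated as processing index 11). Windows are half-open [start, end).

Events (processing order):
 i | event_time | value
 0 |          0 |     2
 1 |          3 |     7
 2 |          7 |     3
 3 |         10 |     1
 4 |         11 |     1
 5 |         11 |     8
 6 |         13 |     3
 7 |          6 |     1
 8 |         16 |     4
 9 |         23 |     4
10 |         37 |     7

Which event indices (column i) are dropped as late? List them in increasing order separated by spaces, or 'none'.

7

i=0 t=0 v=2: → [0,9); WM=-3
i=1 t=3 v=7: → [0,9); WM=0
i=2 t=7 v=3: → [0,9); WM=4
i=3 t=10 v=1: → [9,18); WM=7
i=4 t=11 v=1: → [9,18); WM=8
i=5 t=11 v=8: → [9,18); WM=8
i=6 t=13 v=3: → [9,18); WM=10; [0,9) fires=3
i=7 t=6 v=1: DROP (t<10-2); WM=10
i=8 t=16 v=4: → [9,18); WM=13
i=9 t=23 v=4: → [18,27); WM=20; [9,18) fires=5
i=10 t=37 v=7: → [36,45); WM=34; [18,27) fires=1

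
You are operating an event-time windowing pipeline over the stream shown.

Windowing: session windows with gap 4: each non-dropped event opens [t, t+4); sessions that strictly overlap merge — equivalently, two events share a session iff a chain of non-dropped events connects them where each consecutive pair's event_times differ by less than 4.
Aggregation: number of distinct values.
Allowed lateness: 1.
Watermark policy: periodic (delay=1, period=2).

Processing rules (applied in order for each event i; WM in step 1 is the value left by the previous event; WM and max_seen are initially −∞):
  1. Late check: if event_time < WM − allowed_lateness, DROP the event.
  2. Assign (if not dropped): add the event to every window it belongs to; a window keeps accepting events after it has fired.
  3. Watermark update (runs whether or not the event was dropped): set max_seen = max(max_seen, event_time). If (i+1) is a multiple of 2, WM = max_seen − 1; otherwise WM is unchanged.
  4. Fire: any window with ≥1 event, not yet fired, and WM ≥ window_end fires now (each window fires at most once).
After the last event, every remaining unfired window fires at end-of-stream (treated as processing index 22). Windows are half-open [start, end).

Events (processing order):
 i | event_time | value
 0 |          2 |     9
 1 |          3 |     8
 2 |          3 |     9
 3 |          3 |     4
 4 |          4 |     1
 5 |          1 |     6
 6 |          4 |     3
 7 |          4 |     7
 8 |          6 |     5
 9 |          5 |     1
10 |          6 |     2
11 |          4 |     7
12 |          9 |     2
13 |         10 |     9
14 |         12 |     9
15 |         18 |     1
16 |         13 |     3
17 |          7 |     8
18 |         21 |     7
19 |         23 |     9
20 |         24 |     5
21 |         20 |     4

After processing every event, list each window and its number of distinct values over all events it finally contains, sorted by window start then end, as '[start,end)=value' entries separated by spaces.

i=0 t=2 v=9: → [2,6); WM=−∞
i=1 t=3 v=8: → [2,7); WM=2
i=2 t=3 v=9: → [2,7); WM=2
i=3 t=3 v=4: → [2,7); WM=2
i=4 t=4 v=1: → [2,8); WM=2
i=5 t=1 v=6: → [1,8); WM=3
i=6 t=4 v=3: → [1,8); WM=3
i=7 t=4 v=7: → [1,8); WM=3
i=8 t=6 v=5: → [1,10); WM=3
i=9 t=5 v=1: → [1,10); WM=5
i=10 t=6 v=2: → [1,10); WM=5
i=11 t=4 v=7: → [1,10); WM=5
i=12 t=9 v=2: → [1,13); WM=5
i=13 t=10 v=9: → [1,14); WM=9
i=14 t=12 v=9: → [1,16); WM=9
i=15 t=18 v=1: → [18,22); WM=17
i=16 t=13 v=3: DROP (t<17-1); WM=17
i=17 t=7 v=8: DROP (t<17-1); WM=17
i=18 t=21 v=7: → [18,25); WM=17
i=19 t=23 v=9: → [18,27); WM=22
i=20 t=24 v=5: → [18,28); WM=22
i=21 t=20 v=4: DROP (t<22-1); WM=23

[1,16)=9 [18,28)=4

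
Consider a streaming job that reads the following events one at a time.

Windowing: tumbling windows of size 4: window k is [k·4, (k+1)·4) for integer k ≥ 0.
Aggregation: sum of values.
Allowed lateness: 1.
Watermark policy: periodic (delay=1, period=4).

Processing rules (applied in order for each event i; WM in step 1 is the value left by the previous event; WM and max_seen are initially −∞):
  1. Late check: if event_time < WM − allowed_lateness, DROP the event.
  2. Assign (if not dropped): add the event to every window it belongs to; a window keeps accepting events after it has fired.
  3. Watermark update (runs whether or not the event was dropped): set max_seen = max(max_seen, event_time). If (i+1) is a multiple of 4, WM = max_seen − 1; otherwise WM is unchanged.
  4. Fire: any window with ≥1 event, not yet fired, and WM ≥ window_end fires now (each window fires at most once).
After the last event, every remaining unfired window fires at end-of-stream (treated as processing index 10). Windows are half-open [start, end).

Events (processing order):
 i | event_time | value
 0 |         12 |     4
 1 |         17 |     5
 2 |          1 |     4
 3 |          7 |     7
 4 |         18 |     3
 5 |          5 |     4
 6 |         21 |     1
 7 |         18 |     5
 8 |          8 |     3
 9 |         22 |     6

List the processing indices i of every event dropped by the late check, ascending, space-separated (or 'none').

i=0 t=12 v=4: → [12,16); WM=−∞
i=1 t=17 v=5: → [16,20); WM=−∞
i=2 t=1 v=4: → [0,4); WM=−∞
i=3 t=7 v=7: → [4,8); WM=16; [0,4) fires=4 [4,8) fires=7 [12,16) fires=4
i=4 t=18 v=3: → [16,20); WM=16
i=5 t=5 v=4: DROP (t<16-1); WM=16
i=6 t=21 v=1: → [20,24); WM=16
i=7 t=18 v=5: → [16,20); WM=20; [16,20) fires=13
i=8 t=8 v=3: DROP (t<20-1); WM=20
i=9 t=22 v=6: → [20,24); WM=20

5 8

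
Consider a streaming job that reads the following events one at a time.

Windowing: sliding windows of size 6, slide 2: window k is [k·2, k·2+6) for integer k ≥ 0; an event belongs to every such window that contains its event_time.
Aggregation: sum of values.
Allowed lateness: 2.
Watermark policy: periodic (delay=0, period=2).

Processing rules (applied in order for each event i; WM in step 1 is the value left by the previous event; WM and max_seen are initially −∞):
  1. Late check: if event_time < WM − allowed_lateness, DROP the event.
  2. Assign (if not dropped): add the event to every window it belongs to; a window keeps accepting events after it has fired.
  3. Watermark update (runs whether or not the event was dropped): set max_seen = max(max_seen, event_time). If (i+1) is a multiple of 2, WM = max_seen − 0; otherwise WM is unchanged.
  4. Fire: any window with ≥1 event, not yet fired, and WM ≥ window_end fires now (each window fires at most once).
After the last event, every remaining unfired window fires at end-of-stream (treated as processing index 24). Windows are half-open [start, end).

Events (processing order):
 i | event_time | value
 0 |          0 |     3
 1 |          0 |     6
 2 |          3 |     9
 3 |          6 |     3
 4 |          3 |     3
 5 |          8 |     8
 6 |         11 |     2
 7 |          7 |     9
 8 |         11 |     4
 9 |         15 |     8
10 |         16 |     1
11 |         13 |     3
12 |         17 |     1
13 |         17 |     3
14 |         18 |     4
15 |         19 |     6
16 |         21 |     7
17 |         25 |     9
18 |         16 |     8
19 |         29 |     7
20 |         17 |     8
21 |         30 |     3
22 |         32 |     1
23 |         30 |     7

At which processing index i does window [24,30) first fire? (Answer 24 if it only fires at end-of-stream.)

21

i=0 t=0 v=3: → [0,6); WM=−∞
i=1 t=0 v=6: → [0,6); WM=0
i=2 t=3 v=9: → [2,8),[0,6); WM=0
i=3 t=6 v=3: → [6,12),[4,10),[2,8); WM=6; [0,6) fires=18
i=4 t=3 v=3: DROP (t<6-2); WM=6
i=5 t=8 v=8: → [8,14),[6,12),[4,10); WM=8; [2,8) fires=12
i=6 t=11 v=2: → [10,16),[8,14),[6,12); WM=8
i=7 t=7 v=9: → [6,12),[4,10),[2,8); WM=11; [4,10) fires=20
i=8 t=11 v=4: → [10,16),[8,14),[6,12); WM=11
i=9 t=15 v=8: → [14,20),[12,18),[10,16); WM=15; [6,12) fires=26 [8,14) fires=14
i=10 t=16 v=1: → [16,22),[14,20),[12,18); WM=15
i=11 t=13 v=3: → [12,18),[10,16),[8,14); WM=16; [10,16) fires=17
i=12 t=17 v=1: → [16,22),[14,20),[12,18); WM=16
i=13 t=17 v=3: → [16,22),[14,20),[12,18); WM=17
i=14 t=18 v=4: → [18,24),[16,22),[14,20); WM=17
i=15 t=19 v=6: → [18,24),[16,22),[14,20); WM=19; [12,18) fires=16
i=16 t=21 v=7: → [20,26),[18,24),[16,22); WM=19
i=17 t=25 v=9: → [24,30),[22,28),[20,26); WM=25; [14,20) fires=23 [16,22) fires=22 [18,24) fires=17
i=18 t=16 v=8: DROP (t<25-2); WM=25
i=19 t=29 v=7: → [28,34),[26,32),[24,30); WM=29; [20,26) fires=16 [22,28) fires=9
i=20 t=17 v=8: DROP (t<29-2); WM=29
i=21 t=30 v=3: → [30,36),[28,34),[26,32); WM=30; [24,30) fires=16
i=22 t=32 v=1: → [32,38),[30,36),[28,34); WM=30
i=23 t=30 v=7: → [30,36),[28,34),[26,32); WM=32; [26,32) fires=17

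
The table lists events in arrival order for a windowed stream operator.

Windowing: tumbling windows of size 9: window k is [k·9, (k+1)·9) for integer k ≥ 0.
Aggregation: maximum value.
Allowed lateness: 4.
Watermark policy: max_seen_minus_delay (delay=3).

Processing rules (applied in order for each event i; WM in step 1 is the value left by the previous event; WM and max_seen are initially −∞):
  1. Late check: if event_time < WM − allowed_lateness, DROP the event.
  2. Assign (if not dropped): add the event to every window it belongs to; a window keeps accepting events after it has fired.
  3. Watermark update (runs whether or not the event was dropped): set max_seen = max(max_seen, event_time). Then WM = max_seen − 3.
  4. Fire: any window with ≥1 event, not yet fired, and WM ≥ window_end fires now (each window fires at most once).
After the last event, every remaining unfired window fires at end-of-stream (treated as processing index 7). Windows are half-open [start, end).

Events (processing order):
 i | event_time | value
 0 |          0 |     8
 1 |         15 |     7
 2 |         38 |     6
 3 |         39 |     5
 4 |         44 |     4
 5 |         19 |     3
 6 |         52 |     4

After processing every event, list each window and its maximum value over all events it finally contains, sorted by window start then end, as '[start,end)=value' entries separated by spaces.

[0,9)=8 [9,18)=7 [36,45)=6 [45,54)=4

i=0 t=0 v=8: → [0,9); WM=-3
i=1 t=15 v=7: → [9,18); WM=12; [0,9) fires=8
i=2 t=38 v=6: → [36,45); WM=35; [9,18) fires=7
i=3 t=39 v=5: → [36,45); WM=36
i=4 t=44 v=4: → [36,45); WM=41
i=5 t=19 v=3: DROP (t<41-4); WM=41
i=6 t=52 v=4: → [45,54); WM=49; [36,45) fires=6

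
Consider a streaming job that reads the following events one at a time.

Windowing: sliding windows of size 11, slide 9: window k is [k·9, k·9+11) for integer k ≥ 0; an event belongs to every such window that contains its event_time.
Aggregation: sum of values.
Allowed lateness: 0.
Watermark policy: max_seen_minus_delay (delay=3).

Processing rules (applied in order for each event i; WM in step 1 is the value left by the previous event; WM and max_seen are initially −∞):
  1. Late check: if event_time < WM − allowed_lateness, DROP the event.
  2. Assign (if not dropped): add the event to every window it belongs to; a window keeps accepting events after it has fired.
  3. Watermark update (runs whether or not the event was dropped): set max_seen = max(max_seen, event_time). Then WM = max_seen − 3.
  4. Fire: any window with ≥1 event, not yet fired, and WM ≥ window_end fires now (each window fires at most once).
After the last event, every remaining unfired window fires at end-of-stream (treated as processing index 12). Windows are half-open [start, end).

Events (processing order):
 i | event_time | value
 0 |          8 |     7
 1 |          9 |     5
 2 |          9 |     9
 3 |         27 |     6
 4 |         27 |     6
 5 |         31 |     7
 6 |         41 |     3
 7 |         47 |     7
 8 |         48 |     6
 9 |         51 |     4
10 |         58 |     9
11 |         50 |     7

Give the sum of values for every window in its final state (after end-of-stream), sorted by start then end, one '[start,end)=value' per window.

i=0 t=8 v=7: → [0,11); WM=5
i=1 t=9 v=5: → [9,20),[0,11); WM=6
i=2 t=9 v=9: → [9,20),[0,11); WM=6
i=3 t=27 v=6: → [27,38),[18,29); WM=24; [0,11) fires=21 [9,20) fires=14
i=4 t=27 v=6: → [27,38),[18,29); WM=24
i=5 t=31 v=7: → [27,38); WM=28
i=6 t=41 v=3: → [36,47); WM=38; [18,29) fires=12 [27,38) fires=19
i=7 t=47 v=7: → [45,56); WM=44
i=8 t=48 v=6: → [45,56); WM=45
i=9 t=51 v=4: → [45,56); WM=48; [36,47) fires=3
i=10 t=58 v=9: → [54,65); WM=55
i=11 t=50 v=7: DROP (t<55-0); WM=55

[0,11)=21 [9,20)=14 [18,29)=12 [27,38)=19 [36,47)=3 [45,56)=17 [54,65)=9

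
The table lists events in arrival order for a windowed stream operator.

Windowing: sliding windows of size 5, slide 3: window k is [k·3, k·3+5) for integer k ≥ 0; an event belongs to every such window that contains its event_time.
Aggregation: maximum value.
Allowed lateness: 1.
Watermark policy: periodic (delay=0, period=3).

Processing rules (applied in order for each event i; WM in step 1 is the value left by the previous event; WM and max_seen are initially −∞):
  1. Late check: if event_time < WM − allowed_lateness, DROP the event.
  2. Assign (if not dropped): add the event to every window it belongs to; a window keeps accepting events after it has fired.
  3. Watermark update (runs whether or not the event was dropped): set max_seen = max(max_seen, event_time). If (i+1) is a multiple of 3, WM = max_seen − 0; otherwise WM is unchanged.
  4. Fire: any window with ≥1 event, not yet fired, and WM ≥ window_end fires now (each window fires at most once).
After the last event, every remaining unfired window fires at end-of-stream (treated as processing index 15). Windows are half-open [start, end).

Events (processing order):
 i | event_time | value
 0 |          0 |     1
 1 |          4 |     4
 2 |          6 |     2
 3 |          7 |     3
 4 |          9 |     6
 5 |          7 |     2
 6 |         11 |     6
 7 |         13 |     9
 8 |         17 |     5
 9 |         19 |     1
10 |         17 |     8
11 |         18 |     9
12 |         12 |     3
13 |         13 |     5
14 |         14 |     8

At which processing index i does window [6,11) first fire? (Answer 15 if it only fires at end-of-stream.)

8

i=0 t=0 v=1: → [0,5); WM=−∞
i=1 t=4 v=4: → [3,8),[0,5); WM=−∞
i=2 t=6 v=2: → [6,11),[3,8); WM=6; [0,5) fires=4
i=3 t=7 v=3: → [6,11),[3,8); WM=6
i=4 t=9 v=6: → [9,14),[6,11); WM=6
i=5 t=7 v=2: → [6,11),[3,8); WM=9; [3,8) fires=4
i=6 t=11 v=6: → [9,14); WM=9
i=7 t=13 v=9: → [12,17),[9,14); WM=9
i=8 t=17 v=5: → [15,20); WM=17; [6,11) fires=6 [9,14) fires=9 [12,17) fires=9
i=9 t=19 v=1: → [18,23),[15,20); WM=17
i=10 t=17 v=8: → [15,20); WM=17
i=11 t=18 v=9: → [18,23),[15,20); WM=19
i=12 t=12 v=3: DROP (t<19-1); WM=19
i=13 t=13 v=5: DROP (t<19-1); WM=19
i=14 t=14 v=8: DROP (t<19-1); WM=19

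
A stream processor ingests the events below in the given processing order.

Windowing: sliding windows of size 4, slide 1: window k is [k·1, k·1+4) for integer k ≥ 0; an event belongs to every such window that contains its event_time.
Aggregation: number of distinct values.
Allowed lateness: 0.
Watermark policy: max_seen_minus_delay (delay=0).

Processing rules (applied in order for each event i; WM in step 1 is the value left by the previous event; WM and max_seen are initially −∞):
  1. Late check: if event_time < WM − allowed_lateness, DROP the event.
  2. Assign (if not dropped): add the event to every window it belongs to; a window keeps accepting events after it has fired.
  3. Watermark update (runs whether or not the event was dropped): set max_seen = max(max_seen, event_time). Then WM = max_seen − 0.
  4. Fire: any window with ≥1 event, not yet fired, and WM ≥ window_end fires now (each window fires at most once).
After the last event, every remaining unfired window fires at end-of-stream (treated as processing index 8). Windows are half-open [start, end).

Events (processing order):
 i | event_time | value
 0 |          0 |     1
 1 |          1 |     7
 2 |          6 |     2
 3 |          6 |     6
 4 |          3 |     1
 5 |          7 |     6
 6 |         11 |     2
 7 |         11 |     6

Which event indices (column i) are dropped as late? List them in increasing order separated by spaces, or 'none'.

4

i=0 t=0 v=1: → [0,4); WM=0
i=1 t=1 v=7: → [1,5),[0,4); WM=1
i=2 t=6 v=2: → [6,10),[5,9),[4,8),[3,7); WM=6; [0,4) fires=2 [1,5) fires=1
i=3 t=6 v=6: → [6,10),[5,9),[4,8),[3,7); WM=6
i=4 t=3 v=1: DROP (t<6-0); WM=6
i=5 t=7 v=6: → [7,11),[6,10),[5,9),[4,8); WM=7; [3,7) fires=2
i=6 t=11 v=2: → [11,15),[10,14),[9,13),[8,12); WM=11; [4,8) fires=2 [5,9) fires=2 [6,10) fires=2 [7,11) fires=1
i=7 t=11 v=6: → [11,15),[10,14),[9,13),[8,12); WM=11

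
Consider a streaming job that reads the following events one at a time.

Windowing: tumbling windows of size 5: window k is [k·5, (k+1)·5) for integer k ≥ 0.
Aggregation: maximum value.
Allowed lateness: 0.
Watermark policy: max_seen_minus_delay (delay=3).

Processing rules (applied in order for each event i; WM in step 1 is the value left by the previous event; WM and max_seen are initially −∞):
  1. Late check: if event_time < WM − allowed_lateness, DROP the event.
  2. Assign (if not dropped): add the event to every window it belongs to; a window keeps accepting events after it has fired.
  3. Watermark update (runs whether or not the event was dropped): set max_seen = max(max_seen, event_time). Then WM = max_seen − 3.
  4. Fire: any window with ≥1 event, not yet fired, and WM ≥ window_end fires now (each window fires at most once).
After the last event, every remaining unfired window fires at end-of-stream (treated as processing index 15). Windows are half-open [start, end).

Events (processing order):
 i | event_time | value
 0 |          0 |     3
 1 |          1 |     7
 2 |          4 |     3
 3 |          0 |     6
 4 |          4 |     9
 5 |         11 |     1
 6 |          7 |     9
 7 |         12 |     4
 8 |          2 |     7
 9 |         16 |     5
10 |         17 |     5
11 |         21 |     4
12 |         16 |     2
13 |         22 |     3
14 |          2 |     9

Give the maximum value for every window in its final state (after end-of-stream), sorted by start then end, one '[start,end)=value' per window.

i=0 t=0 v=3: → [0,5); WM=-3
i=1 t=1 v=7: → [0,5); WM=-2
i=2 t=4 v=3: → [0,5); WM=1
i=3 t=0 v=6: DROP (t<1-0); WM=1
i=4 t=4 v=9: → [0,5); WM=1
i=5 t=11 v=1: → [10,15); WM=8; [0,5) fires=9
i=6 t=7 v=9: DROP (t<8-0); WM=8
i=7 t=12 v=4: → [10,15); WM=9
i=8 t=2 v=7: DROP (t<9-0); WM=9
i=9 t=16 v=5: → [15,20); WM=13
i=10 t=17 v=5: → [15,20); WM=14
i=11 t=21 v=4: → [20,25); WM=18; [10,15) fires=4
i=12 t=16 v=2: DROP (t<18-0); WM=18
i=13 t=22 v=3: → [20,25); WM=19
i=14 t=2 v=9: DROP (t<19-0); WM=19

[0,5)=9 [10,15)=4 [15,20)=5 [20,25)=4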